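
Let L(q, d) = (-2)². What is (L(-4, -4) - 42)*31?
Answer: -1178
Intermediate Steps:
L(q, d) = 4
(L(-4, -4) - 42)*31 = (4 - 42)*31 = -38*31 = -1178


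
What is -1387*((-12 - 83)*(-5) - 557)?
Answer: 113734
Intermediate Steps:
-1387*((-12 - 83)*(-5) - 557) = -1387*(-95*(-5) - 557) = -1387*(475 - 557) = -1387*(-82) = 113734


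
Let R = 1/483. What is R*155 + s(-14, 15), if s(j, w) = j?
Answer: -6607/483 ≈ -13.679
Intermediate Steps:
R = 1/483 ≈ 0.0020704
R*155 + s(-14, 15) = (1/483)*155 - 14 = 155/483 - 14 = -6607/483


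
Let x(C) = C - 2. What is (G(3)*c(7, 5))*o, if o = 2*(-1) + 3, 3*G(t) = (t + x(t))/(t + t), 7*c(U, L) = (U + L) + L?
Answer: 34/63 ≈ 0.53968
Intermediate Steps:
x(C) = -2 + C
c(U, L) = U/7 + 2*L/7 (c(U, L) = ((U + L) + L)/7 = ((L + U) + L)/7 = (U + 2*L)/7 = U/7 + 2*L/7)
G(t) = (-2 + 2*t)/(6*t) (G(t) = ((t + (-2 + t))/(t + t))/3 = ((-2 + 2*t)/((2*t)))/3 = ((-2 + 2*t)*(1/(2*t)))/3 = ((-2 + 2*t)/(2*t))/3 = (-2 + 2*t)/(6*t))
o = 1 (o = -2 + 3 = 1)
(G(3)*c(7, 5))*o = (((⅓)*(-1 + 3)/3)*((⅐)*7 + (2/7)*5))*1 = (((⅓)*(⅓)*2)*(1 + 10/7))*1 = ((2/9)*(17/7))*1 = (34/63)*1 = 34/63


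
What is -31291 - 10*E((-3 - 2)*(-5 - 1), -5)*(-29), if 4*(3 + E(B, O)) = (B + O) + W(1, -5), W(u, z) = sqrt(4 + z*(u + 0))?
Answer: -60697/2 + 145*I/2 ≈ -30349.0 + 72.5*I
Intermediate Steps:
W(u, z) = sqrt(4 + u*z) (W(u, z) = sqrt(4 + z*u) = sqrt(4 + u*z))
E(B, O) = -3 + I/4 + B/4 + O/4 (E(B, O) = -3 + ((B + O) + sqrt(4 + 1*(-5)))/4 = -3 + ((B + O) + sqrt(4 - 5))/4 = -3 + ((B + O) + sqrt(-1))/4 = -3 + ((B + O) + I)/4 = -3 + (I + B + O)/4 = -3 + (I/4 + B/4 + O/4) = -3 + I/4 + B/4 + O/4)
-31291 - 10*E((-3 - 2)*(-5 - 1), -5)*(-29) = -31291 - 10*(-3 + I/4 + ((-3 - 2)*(-5 - 1))/4 + (1/4)*(-5))*(-29) = -31291 - 10*(-3 + I/4 + (-5*(-6))/4 - 5/4)*(-29) = -31291 - 10*(-3 + I/4 + (1/4)*30 - 5/4)*(-29) = -31291 - 10*(-3 + I/4 + 15/2 - 5/4)*(-29) = -31291 - 10*(13/4 + I/4)*(-29) = -31291 + (-65/2 - 5*I/2)*(-29) = -31291 + (1885/2 + 145*I/2) = -60697/2 + 145*I/2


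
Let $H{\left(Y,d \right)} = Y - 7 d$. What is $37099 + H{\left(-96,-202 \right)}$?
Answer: $38417$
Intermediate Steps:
$37099 + H{\left(-96,-202 \right)} = 37099 - -1318 = 37099 + \left(-96 + 1414\right) = 37099 + 1318 = 38417$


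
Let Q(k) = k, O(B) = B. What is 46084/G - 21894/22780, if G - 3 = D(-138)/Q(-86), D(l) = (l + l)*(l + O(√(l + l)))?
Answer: -143632093850881/1378316690970 - 182308304*I*√69/121011123 ≈ -104.21 - 12.514*I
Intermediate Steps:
D(l) = 2*l*(l + √2*√l) (D(l) = (l + l)*(l + √(l + l)) = (2*l)*(l + √(2*l)) = (2*l)*(l + √2*√l) = 2*l*(l + √2*√l))
G = -18915/43 + 276*I*√69/43 (G = 3 + (2*(-138)*(-138 + √2*√(-138)))/(-86) = 3 + (2*(-138)*(-138 + √2*(I*√138)))*(-1/86) = 3 + (2*(-138)*(-138 + 2*I*√69))*(-1/86) = 3 + (38088 - 552*I*√69)*(-1/86) = 3 + (-19044/43 + 276*I*√69/43) = -18915/43 + 276*I*√69/43 ≈ -439.88 + 53.317*I)
46084/G - 21894/22780 = 46084/(-18915/43 + 276*I*√69/43) - 21894/22780 = 46084/(-18915/43 + 276*I*√69/43) - 21894*1/22780 = 46084/(-18915/43 + 276*I*√69/43) - 10947/11390 = -10947/11390 + 46084/(-18915/43 + 276*I*√69/43)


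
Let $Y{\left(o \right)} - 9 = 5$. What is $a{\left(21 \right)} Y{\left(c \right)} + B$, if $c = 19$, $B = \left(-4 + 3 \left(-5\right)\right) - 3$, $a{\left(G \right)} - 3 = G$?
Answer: $314$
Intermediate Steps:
$a{\left(G \right)} = 3 + G$
$B = -22$ ($B = \left(-4 - 15\right) - 3 = -19 - 3 = -22$)
$Y{\left(o \right)} = 14$ ($Y{\left(o \right)} = 9 + 5 = 14$)
$a{\left(21 \right)} Y{\left(c \right)} + B = \left(3 + 21\right) 14 - 22 = 24 \cdot 14 - 22 = 336 - 22 = 314$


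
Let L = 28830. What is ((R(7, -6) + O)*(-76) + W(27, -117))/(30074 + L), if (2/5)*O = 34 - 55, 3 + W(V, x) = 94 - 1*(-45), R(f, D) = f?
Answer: 1797/29452 ≈ 0.061015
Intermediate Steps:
W(V, x) = 136 (W(V, x) = -3 + (94 - 1*(-45)) = -3 + (94 + 45) = -3 + 139 = 136)
O = -105/2 (O = 5*(34 - 55)/2 = (5/2)*(-21) = -105/2 ≈ -52.500)
((R(7, -6) + O)*(-76) + W(27, -117))/(30074 + L) = ((7 - 105/2)*(-76) + 136)/(30074 + 28830) = (-91/2*(-76) + 136)/58904 = (3458 + 136)*(1/58904) = 3594*(1/58904) = 1797/29452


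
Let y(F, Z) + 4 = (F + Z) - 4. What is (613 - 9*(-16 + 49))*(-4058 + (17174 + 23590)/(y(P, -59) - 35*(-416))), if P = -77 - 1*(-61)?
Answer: -18551381032/14477 ≈ -1.2814e+6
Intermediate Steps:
P = -16 (P = -77 + 61 = -16)
y(F, Z) = -8 + F + Z (y(F, Z) = -4 + ((F + Z) - 4) = -4 + (-4 + F + Z) = -8 + F + Z)
(613 - 9*(-16 + 49))*(-4058 + (17174 + 23590)/(y(P, -59) - 35*(-416))) = (613 - 9*(-16 + 49))*(-4058 + (17174 + 23590)/((-8 - 16 - 59) - 35*(-416))) = (613 - 9*33)*(-4058 + 40764/(-83 + 14560)) = (613 - 297)*(-4058 + 40764/14477) = 316*(-4058 + 40764*(1/14477)) = 316*(-4058 + 40764/14477) = 316*(-58706902/14477) = -18551381032/14477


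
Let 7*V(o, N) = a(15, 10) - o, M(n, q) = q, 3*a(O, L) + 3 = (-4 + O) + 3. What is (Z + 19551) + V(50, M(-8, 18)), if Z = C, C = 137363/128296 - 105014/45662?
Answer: 2173836213761/111232632 ≈ 19543.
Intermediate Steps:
a(O, L) = -4/3 + O/3 (a(O, L) = -1 + ((-4 + O) + 3)/3 = -1 + (-1 + O)/3 = -1 + (-⅓ + O/3) = -4/3 + O/3)
C = -45573461/37077544 (C = 137363*(1/128296) - 105014*1/45662 = 137363/128296 - 52507/22831 = -45573461/37077544 ≈ -1.2291)
Z = -45573461/37077544 ≈ -1.2291
V(o, N) = 11/21 - o/7 (V(o, N) = ((-4/3 + (⅓)*15) - o)/7 = ((-4/3 + 5) - o)/7 = (11/3 - o)/7 = 11/21 - o/7)
(Z + 19551) + V(50, M(-8, 18)) = (-45573461/37077544 + 19551) + (11/21 - ⅐*50) = 724857489283/37077544 + (11/21 - 50/7) = 724857489283/37077544 - 139/21 = 2173836213761/111232632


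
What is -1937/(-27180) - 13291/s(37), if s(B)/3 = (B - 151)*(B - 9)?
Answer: 3516649/2409960 ≈ 1.4592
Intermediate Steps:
s(B) = 3*(-151 + B)*(-9 + B) (s(B) = 3*((B - 151)*(B - 9)) = 3*((-151 + B)*(-9 + B)) = 3*(-151 + B)*(-9 + B))
-1937/(-27180) - 13291/s(37) = -1937/(-27180) - 13291/(4077 - 480*37 + 3*37**2) = -1937*(-1/27180) - 13291/(4077 - 17760 + 3*1369) = 1937/27180 - 13291/(4077 - 17760 + 4107) = 1937/27180 - 13291/(-9576) = 1937/27180 - 13291*(-1/9576) = 1937/27180 + 13291/9576 = 3516649/2409960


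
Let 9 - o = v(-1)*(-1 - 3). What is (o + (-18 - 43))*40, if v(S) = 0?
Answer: -2080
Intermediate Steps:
o = 9 (o = 9 - 0*(-1 - 3) = 9 - 0*(-4) = 9 - 1*0 = 9 + 0 = 9)
(o + (-18 - 43))*40 = (9 + (-18 - 43))*40 = (9 - 61)*40 = -52*40 = -2080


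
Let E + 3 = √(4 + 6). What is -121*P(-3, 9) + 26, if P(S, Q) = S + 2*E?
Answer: 1115 - 242*√10 ≈ 349.73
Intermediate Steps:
E = -3 + √10 (E = -3 + √(4 + 6) = -3 + √10 ≈ 0.16228)
P(S, Q) = -6 + S + 2*√10 (P(S, Q) = S + 2*(-3 + √10) = S + (-6 + 2*√10) = -6 + S + 2*√10)
-121*P(-3, 9) + 26 = -121*(-6 - 3 + 2*√10) + 26 = -121*(-9 + 2*√10) + 26 = (1089 - 242*√10) + 26 = 1115 - 242*√10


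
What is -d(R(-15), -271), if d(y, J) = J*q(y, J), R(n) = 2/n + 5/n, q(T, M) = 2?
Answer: 542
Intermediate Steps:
R(n) = 7/n
d(y, J) = 2*J (d(y, J) = J*2 = 2*J)
-d(R(-15), -271) = -2*(-271) = -1*(-542) = 542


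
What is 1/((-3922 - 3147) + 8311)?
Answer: 1/1242 ≈ 0.00080515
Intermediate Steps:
1/((-3922 - 3147) + 8311) = 1/(-7069 + 8311) = 1/1242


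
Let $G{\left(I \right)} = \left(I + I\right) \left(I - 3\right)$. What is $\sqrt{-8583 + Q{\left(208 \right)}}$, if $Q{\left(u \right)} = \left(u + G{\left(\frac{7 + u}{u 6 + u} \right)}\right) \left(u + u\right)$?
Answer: $\frac{3 \sqrt{285582505}}{182} \approx 278.56$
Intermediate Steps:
$G{\left(I \right)} = 2 I \left(-3 + I\right)$
$Q{\left(u \right)} = 2 u \left(u + \frac{2 \left(-3 + \frac{7 + u}{7 u}\right) \left(7 + u\right)}{7 u}\right)$ ($Q{\left(u \right)} = \left(u + 2 \frac{7 + u}{u 6 + u} \left(-3 + \frac{7 + u}{u 6 + u}\right)\right) \left(u + u\right) = \left(u + 2 \frac{7 + u}{6 u + u} \left(-3 + \frac{7 + u}{6 u + u}\right)\right) 2 u = \left(u + 2 \frac{7 + u}{7 u} \left(-3 + \frac{7 + u}{7 u}\right)\right) 2 u = \left(u + \frac{2 \left(-3 + \frac{7 + u}{7 u}\right) \left(7 + u\right)}{7 u}\right) 2 u = 2 u \left(u + \frac{2 \left(-3 + \frac{7 + u}{7 u}\right) \left(7 + u\right)}{7 u}\right)$)
$\sqrt{-8583 + Q{\left(208 \right)}} = \sqrt{-8583 + \left(- \frac{76}{7} + 2 \cdot 208^{2} + \frac{4}{208} - \frac{16640}{49}\right)} = \sqrt{-8583 + \left(- \frac{76}{7} + 2 \cdot 43264 + 4 \cdot \frac{1}{208} - \frac{16640}{49}\right)} = \sqrt{-8583 + \left(- \frac{76}{7} + 86528 + \frac{1}{52} - \frac{16640}{49}\right)} = \sqrt{-8583 + \frac{219580449}{2548}} = \sqrt{\frac{197710965}{2548}} = \frac{3 \sqrt{285582505}}{182}$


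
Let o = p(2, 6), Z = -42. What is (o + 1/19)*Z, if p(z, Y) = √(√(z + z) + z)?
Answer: -1638/19 ≈ -86.211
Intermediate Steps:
p(z, Y) = √(z + √2*√z) (p(z, Y) = √(√(2*z) + z) = √(√2*√z + z) = √(z + √2*√z))
o = 2 (o = √(2 + √2*√2) = √(2 + 2) = √4 = 2)
(o + 1/19)*Z = (2 + 1/19)*(-42) = (39/19)*(-42) = -1638/19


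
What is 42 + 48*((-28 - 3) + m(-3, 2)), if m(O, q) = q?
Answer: -1350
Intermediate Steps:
42 + 48*((-28 - 3) + m(-3, 2)) = 42 + 48*((-28 - 3) + 2) = 42 + 48*(-31 + 2) = 42 + 48*(-29) = 42 - 1392 = -1350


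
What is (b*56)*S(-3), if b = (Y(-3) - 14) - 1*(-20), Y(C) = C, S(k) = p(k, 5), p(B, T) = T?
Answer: 840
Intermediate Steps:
S(k) = 5
b = 3 (b = (-3 - 14) - 1*(-20) = -17 + 20 = 3)
(b*56)*S(-3) = (3*56)*5 = 168*5 = 840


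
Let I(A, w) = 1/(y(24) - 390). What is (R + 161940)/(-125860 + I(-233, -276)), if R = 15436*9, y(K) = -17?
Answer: -40817216/17075007 ≈ -2.3905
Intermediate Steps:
R = 138924
I(A, w) = -1/407 (I(A, w) = 1/(-17 - 390) = 1/(-407) = -1/407)
(R + 161940)/(-125860 + I(-233, -276)) = (138924 + 161940)/(-125860 - 1/407) = 300864/(-51225021/407) = 300864*(-407/51225021) = -40817216/17075007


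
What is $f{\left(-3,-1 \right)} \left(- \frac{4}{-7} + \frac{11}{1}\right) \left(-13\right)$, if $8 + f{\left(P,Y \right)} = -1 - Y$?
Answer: $\frac{8424}{7} \approx 1203.4$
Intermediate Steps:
$f{\left(P,Y \right)} = -9 - Y$ ($f{\left(P,Y \right)} = -8 - \left(1 + Y\right) = -9 - Y$)
$f{\left(-3,-1 \right)} \left(- \frac{4}{-7} + \frac{11}{1}\right) \left(-13\right) = \left(-9 - -1\right) \left(- \frac{4}{-7} + \frac{11}{1}\right) \left(-13\right) = \left(-9 + 1\right) \left(\left(-4\right) \left(- \frac{1}{7}\right) + 11 \cdot 1\right) \left(-13\right) = - 8 \left(\frac{4}{7} + 11\right) \left(-13\right) = \left(-8\right) \frac{81}{7} \left(-13\right) = \left(- \frac{648}{7}\right) \left(-13\right) = \frac{8424}{7}$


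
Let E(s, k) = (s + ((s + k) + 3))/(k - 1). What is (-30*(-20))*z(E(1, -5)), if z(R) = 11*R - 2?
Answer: -1200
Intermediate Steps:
E(s, k) = (3 + k + 2*s)/(-1 + k) (E(s, k) = (s + ((k + s) + 3))/(-1 + k) = (s + (3 + k + s))/(-1 + k) = (3 + k + 2*s)/(-1 + k))
z(R) = -2 + 11*R
(-30*(-20))*z(E(1, -5)) = (-30*(-20))*(-2 + 11*((3 - 5 + 2*1)/(-1 - 5))) = 600*(-2 + 11*((3 - 5 + 2)/(-6))) = 600*(-2 + 11*(-⅙*0)) = 600*(-2 + 11*0) = 600*(-2 + 0) = 600*(-2) = -1200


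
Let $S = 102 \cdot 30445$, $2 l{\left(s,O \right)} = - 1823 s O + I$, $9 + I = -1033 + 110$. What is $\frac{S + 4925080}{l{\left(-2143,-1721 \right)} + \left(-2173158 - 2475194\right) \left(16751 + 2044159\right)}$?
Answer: $- \frac{16060940}{19166393653341} \approx -8.3797 \cdot 10^{-7}$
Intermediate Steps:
$I = -932$ ($I = -9 + \left(-1033 + 110\right) = -9 - 923 = -932$)
$l{\left(s,O \right)} = -466 - \frac{1823 O s}{2}$ ($l{\left(s,O \right)} = \frac{- 1823 s O - 932}{2} = \frac{- 1823 O s - 932}{2} = \frac{-932 - 1823 O s}{2} = -466 - \frac{1823 O s}{2}$)
$S = 3105390$
$\frac{S + 4925080}{l{\left(-2143,-1721 \right)} + \left(-2173158 - 2475194\right) \left(16751 + 2044159\right)} = \frac{3105390 + 4925080}{\left(-466 - \left(- \frac{3137383}{2}\right) \left(-2143\right)\right) + \left(-2173158 - 2475194\right) \left(16751 + 2044159\right)} = \frac{8030470}{\left(-466 - \frac{6723411769}{2}\right) - 9579835120320} = \frac{8030470}{- \frac{6723412701}{2} - 9579835120320} = \frac{8030470}{- \frac{19166393653341}{2}} = 8030470 \left(- \frac{2}{19166393653341}\right) = - \frac{16060940}{19166393653341}$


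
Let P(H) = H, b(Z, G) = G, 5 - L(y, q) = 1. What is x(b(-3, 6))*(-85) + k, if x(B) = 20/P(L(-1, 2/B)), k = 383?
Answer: -42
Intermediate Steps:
L(y, q) = 4 (L(y, q) = 5 - 1*1 = 5 - 1 = 4)
x(B) = 5 (x(B) = 20/4 = 20*(¼) = 5)
x(b(-3, 6))*(-85) + k = 5*(-85) + 383 = -425 + 383 = -42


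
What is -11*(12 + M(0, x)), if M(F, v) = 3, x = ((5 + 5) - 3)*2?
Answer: -165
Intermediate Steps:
x = 14 (x = (10 - 3)*2 = 7*2 = 14)
-11*(12 + M(0, x)) = -11*(12 + 3) = -11*15 = -165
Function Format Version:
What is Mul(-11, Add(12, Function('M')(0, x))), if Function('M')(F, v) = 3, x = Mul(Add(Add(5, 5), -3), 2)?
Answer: -165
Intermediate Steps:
x = 14 (x = Mul(Add(10, -3), 2) = Mul(7, 2) = 14)
Mul(-11, Add(12, Function('M')(0, x))) = Mul(-11, Add(12, 3)) = Mul(-11, 15) = -165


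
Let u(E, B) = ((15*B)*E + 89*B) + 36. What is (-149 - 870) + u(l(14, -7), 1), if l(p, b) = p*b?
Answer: -2364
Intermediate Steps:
l(p, b) = b*p
u(E, B) = 36 + 89*B + 15*B*E (u(E, B) = (15*B*E + 89*B) + 36 = (89*B + 15*B*E) + 36 = 36 + 89*B + 15*B*E)
(-149 - 870) + u(l(14, -7), 1) = (-149 - 870) + (36 + 89*1 + 15*1*(-7*14)) = -1019 + (36 + 89 + 15*1*(-98)) = -1019 + (36 + 89 - 1470) = -1019 - 1345 = -2364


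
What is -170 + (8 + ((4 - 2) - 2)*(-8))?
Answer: -162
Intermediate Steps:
-170 + (8 + ((4 - 2) - 2)*(-8)) = -170 + (8 + (2 - 2)*(-8)) = -170 + (8 + 0*(-8)) = -170 + (8 + 0) = -170 + 8 = -162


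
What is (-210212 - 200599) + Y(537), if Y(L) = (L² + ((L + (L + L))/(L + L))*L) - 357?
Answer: -243987/2 ≈ -1.2199e+5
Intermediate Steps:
Y(L) = -357 + L² + 3*L/2 (Y(L) = (L² + ((L + 2*L)/((2*L)))*L) - 357 = (L² + ((3*L)*(1/(2*L)))*L) - 357 = (L² + 3*L/2) - 357 = -357 + L² + 3*L/2)
(-210212 - 200599) + Y(537) = (-210212 - 200599) + (-357 + 537² + (3/2)*537) = -410811 + (-357 + 288369 + 1611/2) = -410811 + 577635/2 = -243987/2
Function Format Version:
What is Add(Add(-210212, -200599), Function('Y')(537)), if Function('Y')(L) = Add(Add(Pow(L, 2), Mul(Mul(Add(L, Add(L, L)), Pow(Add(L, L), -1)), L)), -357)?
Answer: Rational(-243987, 2) ≈ -1.2199e+5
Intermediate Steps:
Function('Y')(L) = Add(-357, Pow(L, 2), Mul(Rational(3, 2), L)) (Function('Y')(L) = Add(Add(Pow(L, 2), Mul(Mul(Add(L, Mul(2, L)), Pow(Mul(2, L), -1)), L)), -357) = Add(Add(Pow(L, 2), Mul(Mul(Mul(3, L), Mul(Rational(1, 2), Pow(L, -1))), L)), -357) = Add(Add(Pow(L, 2), Mul(Rational(3, 2), L)), -357) = Add(-357, Pow(L, 2), Mul(Rational(3, 2), L)))
Add(Add(-210212, -200599), Function('Y')(537)) = Add(Add(-210212, -200599), Add(-357, Pow(537, 2), Mul(Rational(3, 2), 537))) = Add(-410811, Add(-357, 288369, Rational(1611, 2))) = Add(-410811, Rational(577635, 2)) = Rational(-243987, 2)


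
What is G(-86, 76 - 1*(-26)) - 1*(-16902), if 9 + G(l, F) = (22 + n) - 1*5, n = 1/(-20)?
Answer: 338199/20 ≈ 16910.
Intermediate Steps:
n = -1/20 ≈ -0.050000
G(l, F) = 159/20 (G(l, F) = -9 + ((22 - 1/20) - 1*5) = -9 + (439/20 - 5) = -9 + 339/20 = 159/20)
G(-86, 76 - 1*(-26)) - 1*(-16902) = 159/20 - 1*(-16902) = 159/20 + 16902 = 338199/20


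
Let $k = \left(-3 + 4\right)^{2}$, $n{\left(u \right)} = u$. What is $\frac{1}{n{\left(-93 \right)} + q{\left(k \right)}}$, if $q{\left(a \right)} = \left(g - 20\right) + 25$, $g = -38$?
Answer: $- \frac{1}{126} \approx -0.0079365$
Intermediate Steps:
$k = 1$ ($k = 1^{2} = 1$)
$q{\left(a \right)} = -33$ ($q{\left(a \right)} = \left(-38 - 20\right) + 25 = -58 + 25 = -33$)
$\frac{1}{n{\left(-93 \right)} + q{\left(k \right)}} = \frac{1}{-93 - 33} = \frac{1}{-126} = - \frac{1}{126}$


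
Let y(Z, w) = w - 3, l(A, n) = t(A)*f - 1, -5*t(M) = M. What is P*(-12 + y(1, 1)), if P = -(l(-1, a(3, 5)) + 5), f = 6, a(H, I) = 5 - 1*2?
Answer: 364/5 ≈ 72.800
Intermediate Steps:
a(H, I) = 3 (a(H, I) = 5 - 2 = 3)
t(M) = -M/5
l(A, n) = -1 - 6*A/5 (l(A, n) = -A/5*6 - 1 = -6*A/5 - 1 = -1 - 6*A/5)
y(Z, w) = -3 + w
P = -26/5 (P = -((-1 - 6/5*(-1)) + 5) = -((-1 + 6/5) + 5) = -(⅕ + 5) = -1*26/5 = -26/5 ≈ -5.2000)
P*(-12 + y(1, 1)) = -26*(-12 + (-3 + 1))/5 = -26*(-12 - 2)/5 = -26/5*(-14) = 364/5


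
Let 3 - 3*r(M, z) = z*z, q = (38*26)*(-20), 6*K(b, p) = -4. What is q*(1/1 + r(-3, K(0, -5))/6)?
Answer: -1827800/81 ≈ -22565.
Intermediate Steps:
K(b, p) = -⅔ (K(b, p) = (⅙)*(-4) = -⅔)
q = -19760 (q = 988*(-20) = -19760)
r(M, z) = 1 - z²/3 (r(M, z) = 1 - z*z/3 = 1 - z²/3)
q*(1/1 + r(-3, K(0, -5))/6) = -19760*(1/1 + (1 - (-⅔)²/3)/6) = -19760*(1*1 + (1 - ⅓*4/9)*(⅙)) = -19760*(1 + (1 - 4/27)*(⅙)) = -19760*(1 + (23/27)*(⅙)) = -19760*(1 + 23/162) = -19760*185/162 = -1827800/81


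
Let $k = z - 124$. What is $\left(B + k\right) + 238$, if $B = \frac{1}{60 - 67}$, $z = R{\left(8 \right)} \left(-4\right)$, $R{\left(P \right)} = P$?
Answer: $\frac{573}{7} \approx 81.857$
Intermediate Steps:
$z = -32$ ($z = 8 \left(-4\right) = -32$)
$B = - \frac{1}{7}$ ($B = \frac{1}{-7} = - \frac{1}{7} \approx -0.14286$)
$k = -156$ ($k = -32 - 124 = -156$)
$\left(B + k\right) + 238 = \left(- \frac{1}{7} - 156\right) + 238 = - \frac{1093}{7} + 238 = \frac{573}{7}$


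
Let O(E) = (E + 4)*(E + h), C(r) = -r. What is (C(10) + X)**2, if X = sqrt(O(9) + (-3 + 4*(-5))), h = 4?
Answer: (10 - sqrt(146))**2 ≈ 4.3391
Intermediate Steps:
O(E) = (4 + E)**2 (O(E) = (E + 4)*(E + 4) = (4 + E)*(4 + E) = (4 + E)**2)
X = sqrt(146) (X = sqrt((16 + 9**2 + 8*9) + (-3 + 4*(-5))) = sqrt((16 + 81 + 72) + (-3 - 20)) = sqrt(169 - 23) = sqrt(146) ≈ 12.083)
(C(10) + X)**2 = (-1*10 + sqrt(146))**2 = (-10 + sqrt(146))**2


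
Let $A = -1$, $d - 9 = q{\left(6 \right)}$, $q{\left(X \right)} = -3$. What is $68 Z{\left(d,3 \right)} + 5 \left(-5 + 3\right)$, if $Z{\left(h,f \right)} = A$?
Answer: $-78$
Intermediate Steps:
$d = 6$ ($d = 9 - 3 = 6$)
$Z{\left(h,f \right)} = -1$
$68 Z{\left(d,3 \right)} + 5 \left(-5 + 3\right) = 68 \left(-1\right) + 5 \left(-5 + 3\right) = -68 + 5 \left(-2\right) = -68 - 10 = -78$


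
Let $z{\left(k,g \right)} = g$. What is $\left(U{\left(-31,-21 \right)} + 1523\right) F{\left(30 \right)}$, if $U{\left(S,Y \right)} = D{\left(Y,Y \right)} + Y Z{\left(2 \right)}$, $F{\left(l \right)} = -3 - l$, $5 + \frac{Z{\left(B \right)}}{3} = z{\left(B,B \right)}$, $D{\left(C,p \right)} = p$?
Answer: $-55803$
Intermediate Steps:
$Z{\left(B \right)} = -15 + 3 B$
$U{\left(S,Y \right)} = - 8 Y$ ($U{\left(S,Y \right)} = Y + Y \left(-15 + 3 \cdot 2\right) = Y + Y \left(-15 + 6\right) = Y + Y \left(-9\right) = Y - 9 Y = - 8 Y$)
$\left(U{\left(-31,-21 \right)} + 1523\right) F{\left(30 \right)} = \left(\left(-8\right) \left(-21\right) + 1523\right) \left(-3 - 30\right) = \left(168 + 1523\right) \left(-3 - 30\right) = 1691 \left(-33\right) = -55803$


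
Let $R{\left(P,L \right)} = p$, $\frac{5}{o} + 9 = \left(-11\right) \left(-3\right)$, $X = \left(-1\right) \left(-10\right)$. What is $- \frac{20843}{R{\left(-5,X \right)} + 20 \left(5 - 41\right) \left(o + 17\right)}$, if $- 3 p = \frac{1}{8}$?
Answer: $\frac{500232}{297361} \approx 1.6822$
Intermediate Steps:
$X = 10$
$o = \frac{5}{24}$ ($o = \frac{5}{-9 - -33} = \frac{5}{-9 + 33} = \frac{5}{24} \approx 0.20833$)
$p = - \frac{1}{24}$ ($p = - \frac{1}{3 \cdot 8} = \left(- \frac{1}{3}\right) \frac{1}{8} = - \frac{1}{24} \approx -0.041667$)
$R{\left(P,L \right)} = - \frac{1}{24}$
$- \frac{20843}{R{\left(-5,X \right)} + 20 \left(5 - 41\right) \left(o + 17\right)} = - \frac{20843}{- \frac{1}{24} + 20 \left(5 - 41\right) \left(\frac{5}{24} + 17\right)} = - \frac{20843}{- \frac{1}{24} + 20 \left(\left(-36\right) \frac{413}{24}\right)} = - \frac{20843}{- \frac{1}{24} + 20 \left(- \frac{1239}{2}\right)} = - \frac{20843}{- \frac{1}{24} - 12390} = - \frac{20843}{- \frac{297361}{24}} = \left(-20843\right) \left(- \frac{24}{297361}\right) = \frac{500232}{297361}$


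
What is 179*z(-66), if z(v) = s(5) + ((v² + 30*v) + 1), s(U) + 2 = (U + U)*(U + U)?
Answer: 443025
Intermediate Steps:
s(U) = -2 + 4*U² (s(U) = -2 + (U + U)*(U + U) = -2 + (2*U)*(2*U) = -2 + 4*U²)
z(v) = 99 + v² + 30*v (z(v) = (-2 + 4*5²) + ((v² + 30*v) + 1) = (-2 + 4*25) + (1 + v² + 30*v) = (-2 + 100) + (1 + v² + 30*v) = 98 + (1 + v² + 30*v) = 99 + v² + 30*v)
179*z(-66) = 179*(99 + (-66)² + 30*(-66)) = 179*(99 + 4356 - 1980) = 179*2475 = 443025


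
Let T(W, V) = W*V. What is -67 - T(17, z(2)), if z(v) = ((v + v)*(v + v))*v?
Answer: -611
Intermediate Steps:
z(v) = 4*v**3 (z(v) = ((2*v)*(2*v))*v = (4*v**2)*v = 4*v**3)
T(W, V) = V*W
-67 - T(17, z(2)) = -67 - 4*2**3*17 = -67 - 4*8*17 = -67 - 32*17 = -67 - 1*544 = -67 - 544 = -611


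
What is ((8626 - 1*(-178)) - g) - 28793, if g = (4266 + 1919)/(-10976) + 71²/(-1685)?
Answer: -369622008099/18494560 ≈ -19985.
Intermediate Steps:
g = -65751741/18494560 (g = 6185*(-1/10976) + 5041*(-1/1685) = -6185/10976 - 5041/1685 = -65751741/18494560 ≈ -3.5552)
((8626 - 1*(-178)) - g) - 28793 = ((8626 - 1*(-178)) - 1*(-65751741/18494560)) - 28793 = ((8626 + 178) + 65751741/18494560) - 28793 = (8804 + 65751741/18494560) - 28793 = 162891857981/18494560 - 28793 = -369622008099/18494560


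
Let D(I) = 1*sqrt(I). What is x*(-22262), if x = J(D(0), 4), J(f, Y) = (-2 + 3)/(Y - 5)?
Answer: 22262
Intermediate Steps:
D(I) = sqrt(I)
J(f, Y) = 1/(-5 + Y)
x = -1 (x = 1/(-5 + 4) = 1/(-1) = -1)
x*(-22262) = -1*(-22262) = 22262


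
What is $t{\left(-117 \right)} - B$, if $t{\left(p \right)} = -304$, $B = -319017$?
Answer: $318713$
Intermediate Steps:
$t{\left(-117 \right)} - B = -304 - -319017 = -304 + 319017 = 318713$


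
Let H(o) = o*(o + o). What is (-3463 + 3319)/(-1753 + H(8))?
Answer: 144/1625 ≈ 0.088615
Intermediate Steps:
H(o) = 2*o² (H(o) = o*(2*o) = 2*o²)
(-3463 + 3319)/(-1753 + H(8)) = (-3463 + 3319)/(-1753 + 2*8²) = -144/(-1753 + 2*64) = -144/(-1753 + 128) = -144/(-1625) = -144*(-1/1625) = 144/1625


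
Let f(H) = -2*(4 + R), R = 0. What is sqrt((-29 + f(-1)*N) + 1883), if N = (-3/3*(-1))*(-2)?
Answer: sqrt(1870) ≈ 43.243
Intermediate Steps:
f(H) = -8 (f(H) = -2*(4 + 0) = -2*4 = -8)
N = -2 (N = (-3*1/3*(-1))*(-2) = -1*(-1)*(-2) = 1*(-2) = -2)
sqrt((-29 + f(-1)*N) + 1883) = sqrt((-29 - 8*(-2)) + 1883) = sqrt((-29 + 16) + 1883) = sqrt(-13 + 1883) = sqrt(1870)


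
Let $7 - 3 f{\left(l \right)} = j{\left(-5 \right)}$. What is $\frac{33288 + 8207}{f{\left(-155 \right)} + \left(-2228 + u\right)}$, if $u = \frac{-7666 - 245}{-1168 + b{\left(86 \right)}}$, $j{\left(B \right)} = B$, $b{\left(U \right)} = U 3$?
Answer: $- \frac{37760450}{2015929} \approx -18.731$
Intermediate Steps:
$b{\left(U \right)} = 3 U$
$f{\left(l \right)} = 4$ ($f{\left(l \right)} = \frac{7}{3} - - \frac{5}{3} = \frac{7}{3} + \frac{5}{3} = 4$)
$u = \frac{7911}{910}$ ($u = \frac{-7666 - 245}{-1168 + 3 \cdot 86} = - \frac{7911}{-1168 + 258} = - \frac{7911}{-910} = \left(-7911\right) \left(- \frac{1}{910}\right) = \frac{7911}{910} \approx 8.6934$)
$\frac{33288 + 8207}{f{\left(-155 \right)} + \left(-2228 + u\right)} = \frac{33288 + 8207}{4 + \left(-2228 + \frac{7911}{910}\right)} = \frac{41495}{4 - \frac{2019569}{910}} = \frac{41495}{- \frac{2015929}{910}} = 41495 \left(- \frac{910}{2015929}\right) = - \frac{37760450}{2015929}$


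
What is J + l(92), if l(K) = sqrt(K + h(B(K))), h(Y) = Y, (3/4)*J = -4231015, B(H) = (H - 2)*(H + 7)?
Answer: -16924060/3 + sqrt(9002) ≈ -5.6413e+6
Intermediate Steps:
B(H) = (-2 + H)*(7 + H)
J = -16924060/3 (J = (4/3)*(-4231015) = -16924060/3 ≈ -5.6414e+6)
l(K) = sqrt(-14 + K**2 + 6*K) (l(K) = sqrt(K + (-14 + K**2 + 5*K)) = sqrt(-14 + K**2 + 6*K))
J + l(92) = -16924060/3 + sqrt(-14 + 92**2 + 6*92) = -16924060/3 + sqrt(-14 + 8464 + 552) = -16924060/3 + sqrt(9002)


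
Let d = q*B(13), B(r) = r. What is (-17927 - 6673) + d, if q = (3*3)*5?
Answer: -24015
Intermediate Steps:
q = 45 (q = 9*5 = 45)
d = 585 (d = 45*13 = 585)
(-17927 - 6673) + d = (-17927 - 6673) + 585 = -24600 + 585 = -24015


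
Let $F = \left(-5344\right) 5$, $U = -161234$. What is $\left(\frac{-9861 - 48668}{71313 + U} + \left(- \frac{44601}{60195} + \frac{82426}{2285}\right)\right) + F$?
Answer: $- \frac{22002281019259856}{824549043305} \approx -26684.0$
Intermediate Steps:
$F = -26720$
$\left(\frac{-9861 - 48668}{71313 + U} + \left(- \frac{44601}{60195} + \frac{82426}{2285}\right)\right) + F = \left(\frac{-9861 - 48668}{71313 - 161234} + \left(- \frac{44601}{60195} + \frac{82426}{2285}\right)\right) - 26720 = \left(- \frac{58529}{-89921} + \left(\left(-44601\right) \frac{1}{60195} + 82426 \cdot \frac{1}{2285}\right)\right) - 26720 = \left(\left(-58529\right) \left(- \frac{1}{89921}\right) + \left(- \frac{14867}{20065} + \frac{82426}{2285}\right)\right) - 26720 = \left(\frac{58529}{89921} + \frac{323981319}{9169705}\right) - 26720 = \frac{29669417849744}{824549043305} - 26720 = - \frac{22002281019259856}{824549043305}$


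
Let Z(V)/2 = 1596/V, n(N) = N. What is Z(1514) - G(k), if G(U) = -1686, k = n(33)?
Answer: 1277898/757 ≈ 1688.1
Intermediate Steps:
k = 33
Z(V) = 3192/V (Z(V) = 2*(1596/V) = 3192/V)
Z(1514) - G(k) = 3192/1514 - 1*(-1686) = 3192*(1/1514) + 1686 = 1596/757 + 1686 = 1277898/757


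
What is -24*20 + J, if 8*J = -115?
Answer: -3955/8 ≈ -494.38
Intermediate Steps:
J = -115/8 (J = (⅛)*(-115) = -115/8 ≈ -14.375)
-24*20 + J = -24*20 - 115/8 = -480 - 115/8 = -3955/8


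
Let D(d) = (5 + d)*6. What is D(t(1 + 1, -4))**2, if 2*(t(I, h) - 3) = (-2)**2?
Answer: 3600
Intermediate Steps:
t(I, h) = 5 (t(I, h) = 3 + (1/2)*(-2)**2 = 3 + (1/2)*4 = 3 + 2 = 5)
D(d) = 30 + 6*d
D(t(1 + 1, -4))**2 = (30 + 6*5)**2 = (30 + 30)**2 = 60**2 = 3600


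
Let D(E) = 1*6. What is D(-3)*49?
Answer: 294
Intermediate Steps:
D(E) = 6
D(-3)*49 = 6*49 = 294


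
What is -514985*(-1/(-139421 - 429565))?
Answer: -514985/568986 ≈ -0.90509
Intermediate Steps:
-514985*(-1/(-139421 - 429565)) = -514985/((-1*(-568986))) = -514985/568986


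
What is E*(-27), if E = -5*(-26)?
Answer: -3510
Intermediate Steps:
E = 130
E*(-27) = 130*(-27) = -3510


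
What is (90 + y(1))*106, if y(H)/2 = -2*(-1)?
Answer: 9964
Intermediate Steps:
y(H) = 4 (y(H) = 2*(-2*(-1)) = 2*2 = 4)
(90 + y(1))*106 = (90 + 4)*106 = 94*106 = 9964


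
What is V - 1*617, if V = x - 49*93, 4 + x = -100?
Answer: -5278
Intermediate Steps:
x = -104 (x = -4 - 100 = -104)
V = -4661 (V = -104 - 49*93 = -104 - 4557 = -4661)
V - 1*617 = -4661 - 1*617 = -4661 - 617 = -5278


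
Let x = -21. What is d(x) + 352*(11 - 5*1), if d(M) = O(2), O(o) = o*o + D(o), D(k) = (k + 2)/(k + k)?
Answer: 2117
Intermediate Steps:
D(k) = (2 + k)/(2*k) (D(k) = (2 + k)/((2*k)) = (2 + k)*(1/(2*k)) = (2 + k)/(2*k))
O(o) = o² + (2 + o)/(2*o) (O(o) = o*o + (2 + o)/(2*o) = o² + (2 + o)/(2*o))
d(M) = 5 (d(M) = (1 + 2³ + (½)*2)/2 = (1 + 8 + 1)/2 = (½)*10 = 5)
d(x) + 352*(11 - 5*1) = 5 + 352*(11 - 5*1) = 5 + 352*(11 - 5) = 5 + 352*6 = 5 + 2112 = 2117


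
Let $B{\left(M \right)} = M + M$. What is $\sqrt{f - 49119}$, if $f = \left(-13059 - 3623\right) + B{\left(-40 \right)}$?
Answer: $i \sqrt{65881} \approx 256.67 i$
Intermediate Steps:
$B{\left(M \right)} = 2 M$
$f = -16762$ ($f = \left(-13059 - 3623\right) + 2 \left(-40\right) = -16682 - 80 = -16762$)
$\sqrt{f - 49119} = \sqrt{-16762 - 49119} = \sqrt{-65881} = i \sqrt{65881}$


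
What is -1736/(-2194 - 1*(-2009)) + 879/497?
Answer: 1025407/91945 ≈ 11.152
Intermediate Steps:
-1736/(-2194 - 1*(-2009)) + 879/497 = -1736/(-2194 + 2009) + 879*(1/497) = -1736/(-185) + 879/497 = -1736*(-1/185) + 879/497 = 1736/185 + 879/497 = 1025407/91945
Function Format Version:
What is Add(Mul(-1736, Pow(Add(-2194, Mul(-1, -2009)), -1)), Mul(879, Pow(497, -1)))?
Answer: Rational(1025407, 91945) ≈ 11.152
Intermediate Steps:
Add(Mul(-1736, Pow(Add(-2194, Mul(-1, -2009)), -1)), Mul(879, Pow(497, -1))) = Add(Mul(-1736, Pow(Add(-2194, 2009), -1)), Mul(879, Rational(1, 497))) = Add(Mul(-1736, Pow(-185, -1)), Rational(879, 497)) = Add(Mul(-1736, Rational(-1, 185)), Rational(879, 497)) = Add(Rational(1736, 185), Rational(879, 497)) = Rational(1025407, 91945)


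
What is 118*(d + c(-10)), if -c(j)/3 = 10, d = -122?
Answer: -17936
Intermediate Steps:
c(j) = -30 (c(j) = -3*10 = -30)
118*(d + c(-10)) = 118*(-122 - 30) = 118*(-152) = -17936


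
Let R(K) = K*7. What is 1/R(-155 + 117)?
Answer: -1/266 ≈ -0.0037594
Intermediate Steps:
R(K) = 7*K
1/R(-155 + 117) = 1/(7*(-155 + 117)) = 1/(7*(-38)) = 1/(-266) = -1/266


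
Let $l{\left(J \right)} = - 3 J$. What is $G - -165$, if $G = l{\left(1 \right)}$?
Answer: $162$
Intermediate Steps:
$G = -3$ ($G = \left(-3\right) 1 = -3$)
$G - -165 = -3 - -165 = -3 + 165 = 162$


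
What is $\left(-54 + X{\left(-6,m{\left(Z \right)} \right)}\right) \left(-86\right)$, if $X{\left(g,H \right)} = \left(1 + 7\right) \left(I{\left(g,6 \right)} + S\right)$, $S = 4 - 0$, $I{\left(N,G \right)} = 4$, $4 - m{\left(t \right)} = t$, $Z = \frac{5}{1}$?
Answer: $-860$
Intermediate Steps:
$Z = 5$ ($Z = 5 \cdot 1 = 5$)
$m{\left(t \right)} = 4 - t$
$S = 4$ ($S = 4 + 0 = 4$)
$X{\left(g,H \right)} = 64$ ($X{\left(g,H \right)} = \left(1 + 7\right) \left(4 + 4\right) = 8 \cdot 8 = 64$)
$\left(-54 + X{\left(-6,m{\left(Z \right)} \right)}\right) \left(-86\right) = \left(-54 + 64\right) \left(-86\right) = 10 \left(-86\right) = -860$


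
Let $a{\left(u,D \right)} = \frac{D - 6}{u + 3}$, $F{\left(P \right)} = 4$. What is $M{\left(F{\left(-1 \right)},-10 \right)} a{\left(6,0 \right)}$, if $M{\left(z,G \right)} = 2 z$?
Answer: $- \frac{16}{3} \approx -5.3333$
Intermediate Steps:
$a{\left(u,D \right)} = \frac{-6 + D}{3 + u}$
$M{\left(F{\left(-1 \right)},-10 \right)} a{\left(6,0 \right)} = 2 \cdot 4 \frac{-6 + 0}{3 + 6} = 8 \cdot \frac{1}{9} \left(-6\right) = 8 \left(- \frac{2}{3}\right) = - \frac{16}{3}$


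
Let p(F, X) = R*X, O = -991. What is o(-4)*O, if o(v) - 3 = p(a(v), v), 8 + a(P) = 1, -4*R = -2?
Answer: -991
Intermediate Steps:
R = ½ (R = -¼*(-2) = ½ ≈ 0.50000)
a(P) = -7 (a(P) = -8 + 1 = -7)
p(F, X) = X/2
o(v) = 3 + v/2
o(-4)*O = (3 + (½)*(-4))*(-991) = (3 - 2)*(-991) = 1*(-991) = -991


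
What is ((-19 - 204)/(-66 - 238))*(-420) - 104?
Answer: -31319/76 ≈ -412.09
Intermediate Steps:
((-19 - 204)/(-66 - 238))*(-420) - 104 = -223/(-304)*(-420) - 104 = -223*(-1/304)*(-420) - 104 = (223/304)*(-420) - 104 = -23415/76 - 104 = -31319/76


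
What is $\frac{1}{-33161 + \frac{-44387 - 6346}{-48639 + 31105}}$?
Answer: $- \frac{17534}{581394241} \approx -3.0159 \cdot 10^{-5}$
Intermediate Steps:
$\frac{1}{-33161 + \frac{-44387 - 6346}{-48639 + 31105}} = \frac{1}{-33161 - \frac{50733}{-17534}} = \frac{1}{-33161 - - \frac{50733}{17534}} = \frac{1}{-33161 + \frac{50733}{17534}} = \frac{1}{- \frac{581394241}{17534}} = - \frac{17534}{581394241}$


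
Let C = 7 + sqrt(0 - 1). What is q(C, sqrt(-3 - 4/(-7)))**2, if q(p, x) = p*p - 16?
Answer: 828 + 896*I ≈ 828.0 + 896.0*I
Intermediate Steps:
C = 7 + I (C = 7 + sqrt(-1) = 7 + I ≈ 7.0 + 1.0*I)
q(p, x) = -16 + p**2 (q(p, x) = p**2 - 16 = -16 + p**2)
q(C, sqrt(-3 - 4/(-7)))**2 = (-16 + (7 + I)**2)**2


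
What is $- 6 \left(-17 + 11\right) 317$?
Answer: $11412$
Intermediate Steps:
$- 6 \left(-17 + 11\right) 317 = \left(-6\right) \left(-6\right) 317 = 36 \cdot 317 = 11412$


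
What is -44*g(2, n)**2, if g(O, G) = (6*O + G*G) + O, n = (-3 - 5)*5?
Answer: -114619824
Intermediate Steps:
n = -40 (n = -8*5 = -40)
g(O, G) = G**2 + 7*O (g(O, G) = (6*O + G**2) + O = (G**2 + 6*O) + O = G**2 + 7*O)
-44*g(2, n)**2 = -44*((-40)**2 + 7*2)**2 = -44*(1600 + 14)**2 = -44*1614**2 = -44*2604996 = -114619824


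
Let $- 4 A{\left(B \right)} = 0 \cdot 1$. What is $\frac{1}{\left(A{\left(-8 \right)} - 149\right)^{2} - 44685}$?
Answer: $- \frac{1}{22484} \approx -4.4476 \cdot 10^{-5}$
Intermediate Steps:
$A{\left(B \right)} = 0$ ($A{\left(B \right)} = - \frac{0 \cdot 1}{4} = \left(- \frac{1}{4}\right) 0 = 0$)
$\frac{1}{\left(A{\left(-8 \right)} - 149\right)^{2} - 44685} = \frac{1}{\left(0 - 149\right)^{2} - 44685} = \frac{1}{\left(-149\right)^{2} - 44685} = \frac{1}{22201 - 44685} = \frac{1}{-22484} = - \frac{1}{22484}$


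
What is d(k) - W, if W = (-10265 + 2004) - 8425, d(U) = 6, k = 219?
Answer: 16692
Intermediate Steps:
W = -16686 (W = -8261 - 8425 = -16686)
d(k) - W = 6 - 1*(-16686) = 6 + 16686 = 16692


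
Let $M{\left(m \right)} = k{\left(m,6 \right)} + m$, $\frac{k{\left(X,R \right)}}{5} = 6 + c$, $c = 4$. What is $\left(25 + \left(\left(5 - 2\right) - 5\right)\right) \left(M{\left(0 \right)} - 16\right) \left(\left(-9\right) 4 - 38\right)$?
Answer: $-57868$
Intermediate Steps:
$k{\left(X,R \right)} = 50$ ($k{\left(X,R \right)} = 5 \left(6 + 4\right) = 5 \cdot 10 = 50$)
$M{\left(m \right)} = 50 + m$
$\left(25 + \left(\left(5 - 2\right) - 5\right)\right) \left(M{\left(0 \right)} - 16\right) \left(\left(-9\right) 4 - 38\right) = \left(25 + \left(\left(5 - 2\right) - 5\right)\right) \left(\left(50 + 0\right) - 16\right) \left(\left(-9\right) 4 - 38\right) = \left(25 + \left(3 - 5\right)\right) \left(50 - 16\right) \left(-36 - 38\right) = \left(25 - 2\right) 34 \left(-74\right) = 23 \cdot 34 \left(-74\right) = 782 \left(-74\right) = -57868$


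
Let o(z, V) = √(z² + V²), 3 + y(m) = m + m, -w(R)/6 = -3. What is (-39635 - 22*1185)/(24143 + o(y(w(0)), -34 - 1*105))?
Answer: -1586315815/582864039 + 65705*√20410/582864039 ≈ -2.7055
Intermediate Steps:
w(R) = 18 (w(R) = -6*(-3) = 18)
y(m) = -3 + 2*m (y(m) = -3 + (m + m) = -3 + 2*m)
o(z, V) = √(V² + z²)
(-39635 - 22*1185)/(24143 + o(y(w(0)), -34 - 1*105)) = (-39635 - 22*1185)/(24143 + √((-34 - 1*105)² + (-3 + 2*18)²)) = (-39635 - 26070)/(24143 + √((-34 - 105)² + (-3 + 36)²)) = -65705/(24143 + √((-139)² + 33²)) = -65705/(24143 + √(19321 + 1089)) = -65705/(24143 + √20410)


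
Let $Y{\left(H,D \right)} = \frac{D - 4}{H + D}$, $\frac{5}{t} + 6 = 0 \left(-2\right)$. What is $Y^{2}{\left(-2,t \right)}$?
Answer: $\frac{841}{289} \approx 2.91$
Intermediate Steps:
$t = - \frac{5}{6}$ ($t = \frac{5}{-6 + 0 \left(-2\right)} = \frac{5}{-6 + 0} = \frac{5}{-6} = 5 \left(- \frac{1}{6}\right) = - \frac{5}{6} \approx -0.83333$)
$Y{\left(H,D \right)} = \frac{-4 + D}{D + H}$
$Y^{2}{\left(-2,t \right)} = \left(\frac{-4 - \frac{5}{6}}{- \frac{5}{6} - 2}\right)^{2} = \left(\frac{1}{- \frac{17}{6}} \left(- \frac{29}{6}\right)\right)^{2} = \left(\left(- \frac{6}{17}\right) \left(- \frac{29}{6}\right)\right)^{2} = \left(\frac{29}{17}\right)^{2} = \frac{841}{289}$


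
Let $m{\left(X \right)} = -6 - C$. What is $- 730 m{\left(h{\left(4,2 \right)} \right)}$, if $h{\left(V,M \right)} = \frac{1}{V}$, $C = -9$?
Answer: $-2190$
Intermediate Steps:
$m{\left(X \right)} = 3$ ($m{\left(X \right)} = -6 - -9 = -6 + 9 = 3$)
$- 730 m{\left(h{\left(4,2 \right)} \right)} = \left(-730\right) 3 = -2190$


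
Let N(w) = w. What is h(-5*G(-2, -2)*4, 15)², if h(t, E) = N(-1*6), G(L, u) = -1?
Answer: 36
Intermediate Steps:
h(t, E) = -6 (h(t, E) = -1*6 = -6)
h(-5*G(-2, -2)*4, 15)² = (-6)² = 36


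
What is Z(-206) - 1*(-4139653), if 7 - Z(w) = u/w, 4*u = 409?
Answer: 3411080249/824 ≈ 4.1397e+6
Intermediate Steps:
u = 409/4 (u = (¼)*409 = 409/4 ≈ 102.25)
Z(w) = 7 - 409/(4*w)
Z(-206) - 1*(-4139653) = (7 - 409/4/(-206)) - 1*(-4139653) = (7 - 409/4*(-1/206)) + 4139653 = (7 + 409/824) + 4139653 = 6177/824 + 4139653 = 3411080249/824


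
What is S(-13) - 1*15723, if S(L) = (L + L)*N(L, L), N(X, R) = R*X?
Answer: -20117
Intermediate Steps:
S(L) = 2*L³ (S(L) = (L + L)*(L*L) = (2*L)*L² = 2*L³)
S(-13) - 1*15723 = 2*(-13)³ - 1*15723 = 2*(-2197) - 15723 = -4394 - 15723 = -20117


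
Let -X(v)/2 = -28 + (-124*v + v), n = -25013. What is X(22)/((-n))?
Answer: 5468/25013 ≈ 0.21861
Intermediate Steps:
X(v) = 56 + 246*v (X(v) = -2*(-28 + (-124*v + v)) = -2*(-28 - 123*v) = 56 + 246*v)
X(22)/((-n)) = (56 + 246*22)/((-1*(-25013))) = (56 + 5412)/25013 = 5468*(1/25013) = 5468/25013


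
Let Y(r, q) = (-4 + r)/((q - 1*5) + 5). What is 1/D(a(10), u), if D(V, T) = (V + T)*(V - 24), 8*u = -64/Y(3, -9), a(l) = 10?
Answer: 1/868 ≈ 0.0011521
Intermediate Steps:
Y(r, q) = (-4 + r)/q (Y(r, q) = (-4 + r)/((q - 5) + 5) = (-4 + r)/((-5 + q) + 5) = (-4 + r)/q)
u = -72 (u = (-64*(-9/(-4 + 3)))/8 = (-64/((-⅑*(-1))))/8 = (-64/⅑)/8 = (-64*9)/8 = (⅛)*(-576) = -72)
D(V, T) = (-24 + V)*(T + V) (D(V, T) = (T + V)*(-24 + V) = (-24 + V)*(T + V))
1/D(a(10), u) = 1/(10² - 24*(-72) - 24*10 - 72*10) = 1/(100 + 1728 - 240 - 720) = 1/868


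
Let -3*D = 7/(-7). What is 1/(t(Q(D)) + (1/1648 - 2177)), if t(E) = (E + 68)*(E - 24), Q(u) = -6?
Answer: -1648/6652975 ≈ -0.00024771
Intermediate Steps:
D = 1/3 (D = -7/(3*(-7)) = -7*(-1)/(3*7) = -1/3*(-1) = 1/3 ≈ 0.33333)
t(E) = (-24 + E)*(68 + E) (t(E) = (68 + E)*(-24 + E) = (-24 + E)*(68 + E))
1/(t(Q(D)) + (1/1648 - 2177)) = 1/((-1632 + (-6)**2 + 44*(-6)) + (1/1648 - 2177)) = 1/((-1632 + 36 - 264) + (1/1648 - 2177)) = 1/(-1860 - 3587695/1648) = 1/(-6652975/1648) = -1648/6652975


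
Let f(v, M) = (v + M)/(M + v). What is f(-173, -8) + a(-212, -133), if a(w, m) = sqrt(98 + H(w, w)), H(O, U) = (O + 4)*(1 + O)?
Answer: 1 + sqrt(43986) ≈ 210.73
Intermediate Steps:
H(O, U) = (1 + O)*(4 + O) (H(O, U) = (4 + O)*(1 + O) = (1 + O)*(4 + O))
a(w, m) = sqrt(102 + w**2 + 5*w) (a(w, m) = sqrt(98 + (4 + w**2 + 5*w)) = sqrt(102 + w**2 + 5*w))
f(v, M) = 1 (f(v, M) = (M + v)/(M + v) = 1)
f(-173, -8) + a(-212, -133) = 1 + sqrt(102 + (-212)**2 + 5*(-212)) = 1 + sqrt(102 + 44944 - 1060) = 1 + sqrt(43986)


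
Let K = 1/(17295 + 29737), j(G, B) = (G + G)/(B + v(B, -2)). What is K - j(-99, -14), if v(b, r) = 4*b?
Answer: -4656133/1646120 ≈ -2.8285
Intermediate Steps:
j(G, B) = 2*G/(5*B) (j(G, B) = (G + G)/(B + 4*B) = (2*G)/((5*B)) = (2*G)*(1/(5*B)) = 2*G/(5*B))
K = 1/47032 ≈ 2.1262e-5
K - j(-99, -14) = 1/47032 - 2*(-99)/(5*(-14)) = 1/47032 - 2*(-99)*(-1)/(5*14) = 1/47032 - 1*99/35 = 1/47032 - 99/35 = -4656133/1646120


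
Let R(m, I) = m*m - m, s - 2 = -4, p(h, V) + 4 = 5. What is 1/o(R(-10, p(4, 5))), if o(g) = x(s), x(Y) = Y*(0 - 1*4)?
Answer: ⅛ ≈ 0.12500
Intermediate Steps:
p(h, V) = 1 (p(h, V) = -4 + 5 = 1)
s = -2 (s = 2 - 4 = -2)
x(Y) = -4*Y (x(Y) = Y*(0 - 4) = Y*(-4) = -4*Y)
R(m, I) = m² - m
o(g) = 8 (o(g) = -4*(-2) = 8)
1/o(R(-10, p(4, 5))) = 1/8 = ⅛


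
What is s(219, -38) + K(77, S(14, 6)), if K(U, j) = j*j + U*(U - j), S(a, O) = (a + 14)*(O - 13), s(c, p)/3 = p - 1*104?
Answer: 59011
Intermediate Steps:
s(c, p) = -312 + 3*p (s(c, p) = 3*(p - 1*104) = 3*(p - 104) = 3*(-104 + p) = -312 + 3*p)
S(a, O) = (-13 + O)*(14 + a) (S(a, O) = (14 + a)*(-13 + O) = (-13 + O)*(14 + a))
K(U, j) = j² + U*(U - j)
s(219, -38) + K(77, S(14, 6)) = (-312 + 3*(-38)) + (77² + (-182 - 13*14 + 14*6 + 6*14)² - 1*77*(-182 - 13*14 + 14*6 + 6*14)) = (-312 - 114) + (5929 + (-182 - 182 + 84 + 84)² - 1*77*(-182 - 182 + 84 + 84)) = -426 + (5929 + (-196)² - 1*77*(-196)) = -426 + (5929 + 38416 + 15092) = -426 + 59437 = 59011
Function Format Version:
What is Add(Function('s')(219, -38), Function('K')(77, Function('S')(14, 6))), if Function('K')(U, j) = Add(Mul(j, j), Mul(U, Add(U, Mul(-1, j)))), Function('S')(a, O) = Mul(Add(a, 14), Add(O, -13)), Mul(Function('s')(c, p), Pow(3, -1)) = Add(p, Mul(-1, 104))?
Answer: 59011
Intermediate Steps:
Function('s')(c, p) = Add(-312, Mul(3, p)) (Function('s')(c, p) = Mul(3, Add(p, Mul(-1, 104))) = Mul(3, Add(p, -104)) = Mul(3, Add(-104, p)) = Add(-312, Mul(3, p)))
Function('S')(a, O) = Mul(Add(-13, O), Add(14, a)) (Function('S')(a, O) = Mul(Add(14, a), Add(-13, O)) = Mul(Add(-13, O), Add(14, a)))
Function('K')(U, j) = Add(Pow(j, 2), Mul(U, Add(U, Mul(-1, j))))
Add(Function('s')(219, -38), Function('K')(77, Function('S')(14, 6))) = Add(Add(-312, Mul(3, -38)), Add(Pow(77, 2), Pow(Add(-182, Mul(-13, 14), Mul(14, 6), Mul(6, 14)), 2), Mul(-1, 77, Add(-182, Mul(-13, 14), Mul(14, 6), Mul(6, 14))))) = Add(Add(-312, -114), Add(5929, Pow(Add(-182, -182, 84, 84), 2), Mul(-1, 77, Add(-182, -182, 84, 84)))) = Add(-426, Add(5929, Pow(-196, 2), Mul(-1, 77, -196))) = Add(-426, Add(5929, 38416, 15092)) = Add(-426, 59437) = 59011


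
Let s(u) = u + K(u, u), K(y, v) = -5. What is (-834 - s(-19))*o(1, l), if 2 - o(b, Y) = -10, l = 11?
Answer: -9720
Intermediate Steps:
o(b, Y) = 12 (o(b, Y) = 2 - 1*(-10) = 2 + 10 = 12)
s(u) = -5 + u (s(u) = u - 5 = -5 + u)
(-834 - s(-19))*o(1, l) = (-834 - (-5 - 19))*12 = (-834 - 1*(-24))*12 = (-834 + 24)*12 = -810*12 = -9720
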